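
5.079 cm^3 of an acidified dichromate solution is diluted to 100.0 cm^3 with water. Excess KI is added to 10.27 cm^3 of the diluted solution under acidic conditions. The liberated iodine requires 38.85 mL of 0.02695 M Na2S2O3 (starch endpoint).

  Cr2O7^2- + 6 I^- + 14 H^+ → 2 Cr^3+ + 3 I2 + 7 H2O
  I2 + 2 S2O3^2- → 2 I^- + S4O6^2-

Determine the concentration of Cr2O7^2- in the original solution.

n(S2O3^2-) = 0.03885 × 0.02695 = 1.047 × 10^-3 mol
n(I2) = n(S2O3^2-)/2 = 5.235 × 10^-4 mol
From the 1:3 ratio, n(Cr2O7^2-) in the aliquot = 1/3 × 5.235 × 10^-4 = 1.745 × 10^-4 mol
[Cr2O7^2-]_dilute = 1.745 × 10^-4 / 0.01027 = 0.01699 mol/L
[Cr2O7^2-]_original = 0.01699 × 100.0/5.079 = 0.3345 mol/L

0.3345 M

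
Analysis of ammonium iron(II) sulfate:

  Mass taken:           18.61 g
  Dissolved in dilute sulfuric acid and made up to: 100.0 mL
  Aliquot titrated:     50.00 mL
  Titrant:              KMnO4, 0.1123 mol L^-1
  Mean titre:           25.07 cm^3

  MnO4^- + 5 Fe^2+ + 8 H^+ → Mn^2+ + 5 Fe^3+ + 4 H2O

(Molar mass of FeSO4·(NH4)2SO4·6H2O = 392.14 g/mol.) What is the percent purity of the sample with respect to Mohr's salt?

59.32 %

n(KMnO4) per titration = 0.02507 × 0.1123 = 2.815 × 10^-3 mol
From the 5:1 ratio, n(FeSO4·(NH4)2SO4·6H2O) in each aliquot = 5/1 × 2.815 × 10^-3 = 0.01408 mol
n(FeSO4·(NH4)2SO4·6H2O) in the whole flask = 0.01408 × 100.0/50.00 = 0.02815 mol
mass of FeSO4·(NH4)2SO4·6H2O = 0.02815 × 392.14 = 11.04 g
% FeSO4·(NH4)2SO4·6H2O = 11.04 / 18.61 × 100 = 59.32 %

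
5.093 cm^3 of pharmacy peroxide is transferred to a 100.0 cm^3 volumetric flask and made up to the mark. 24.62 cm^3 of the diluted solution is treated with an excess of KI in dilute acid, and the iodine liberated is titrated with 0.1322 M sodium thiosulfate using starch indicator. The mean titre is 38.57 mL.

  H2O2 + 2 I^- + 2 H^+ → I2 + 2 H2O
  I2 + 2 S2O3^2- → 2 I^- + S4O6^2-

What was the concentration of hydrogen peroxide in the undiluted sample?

n(S2O3^2-) = 0.03857 × 0.1322 = 5.099 × 10^-3 mol
n(I2) = n(S2O3^2-)/2 = 2.549 × 10^-3 mol
n(H2O2) in the aliquot = 2.549 × 10^-3 mol (1:1 ratio)
[H2O2]_dilute = 2.549 × 10^-3 / 0.02462 = 0.1036 mol/L
[H2O2]_original = 0.1036 × 100.0/5.093 = 2.033 mol/L

2.033 M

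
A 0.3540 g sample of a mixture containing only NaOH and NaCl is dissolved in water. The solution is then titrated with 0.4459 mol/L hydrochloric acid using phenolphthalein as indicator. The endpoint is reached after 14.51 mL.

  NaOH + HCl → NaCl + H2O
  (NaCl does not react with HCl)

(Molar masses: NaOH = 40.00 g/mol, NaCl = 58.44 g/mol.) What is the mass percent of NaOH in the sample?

n(HCl) = 0.01451 × 0.4459 = 6.470 × 10^-3 mol
Let x = n(NaOH), y = n(NaCl).
Titrant: 1x = 6.470 × 10^-3;  mass: 40.00x + 58.44y = 0.3540
Solving, x = 6.470 × 10^-3 mol, y = 1.629 × 10^-3 mol
mass of NaOH = 6.470 × 10^-3 × 40.00 = 0.2588 g
% NaOH = 0.2588 / 0.3540 × 100 = 73.11 %

73.11 %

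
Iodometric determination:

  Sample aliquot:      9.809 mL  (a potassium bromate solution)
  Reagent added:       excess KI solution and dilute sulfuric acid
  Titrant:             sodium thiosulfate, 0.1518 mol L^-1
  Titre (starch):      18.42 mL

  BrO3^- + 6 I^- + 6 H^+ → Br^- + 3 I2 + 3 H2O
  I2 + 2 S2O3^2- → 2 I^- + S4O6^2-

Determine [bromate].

0.04751 mol/L

n(S2O3^2-) = 0.01842 × 0.1518 = 2.796 × 10^-3 mol
n(I2) = n(S2O3^2-)/2 = 1.398 × 10^-3 mol
From the 1:3 ratio, n(BrO3^-) in the aliquot = 1/3 × 1.398 × 10^-3 = 4.660 × 10^-4 mol
[BrO3^-] = 4.660 × 10^-4 / 0.009809 = 0.04751 mol/L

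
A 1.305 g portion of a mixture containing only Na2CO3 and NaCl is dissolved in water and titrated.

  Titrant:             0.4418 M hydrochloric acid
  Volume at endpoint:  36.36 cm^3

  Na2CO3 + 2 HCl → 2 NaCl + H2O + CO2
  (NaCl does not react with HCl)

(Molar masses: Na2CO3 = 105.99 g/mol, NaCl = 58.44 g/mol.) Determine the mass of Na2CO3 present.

0.8513 g

n(HCl) = 0.03636 × 0.4418 = 0.01606 mol
Let x = n(Na2CO3), y = n(NaCl).
Titrant: 2x = 0.01606;  mass: 105.99x + 58.44y = 1.305
Solving, x = 8.032 × 10^-3 mol, y = 7.763 × 10^-3 mol
mass of Na2CO3 = 8.032 × 10^-3 × 105.99 = 0.8513 g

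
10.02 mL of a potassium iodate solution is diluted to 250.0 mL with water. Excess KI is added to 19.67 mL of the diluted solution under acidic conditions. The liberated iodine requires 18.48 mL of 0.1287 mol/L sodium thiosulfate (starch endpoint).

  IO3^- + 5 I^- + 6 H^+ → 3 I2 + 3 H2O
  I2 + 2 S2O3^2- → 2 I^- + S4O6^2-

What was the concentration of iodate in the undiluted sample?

0.5028 mol/L

n(S2O3^2-) = 0.01848 × 0.1287 = 2.378 × 10^-3 mol
n(I2) = n(S2O3^2-)/2 = 1.189 × 10^-3 mol
From the 1:3 ratio, n(IO3^-) in the aliquot = 1/3 × 1.189 × 10^-3 = 3.964 × 10^-4 mol
[IO3^-]_dilute = 3.964 × 10^-4 / 0.01967 = 0.02015 mol/L
[IO3^-]_original = 0.02015 × 250.0/10.02 = 0.5028 mol/L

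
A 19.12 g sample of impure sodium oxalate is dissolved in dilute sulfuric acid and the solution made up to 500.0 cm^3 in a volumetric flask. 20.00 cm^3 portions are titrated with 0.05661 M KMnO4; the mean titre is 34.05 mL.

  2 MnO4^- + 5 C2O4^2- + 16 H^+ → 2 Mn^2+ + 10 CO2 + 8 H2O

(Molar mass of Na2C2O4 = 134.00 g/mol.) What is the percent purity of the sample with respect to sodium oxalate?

84.43 %

n(KMnO4) per titration = 0.03405 × 0.05661 = 1.928 × 10^-3 mol
From the 5:2 ratio, n(Na2C2O4) in each aliquot = 5/2 × 1.928 × 10^-3 = 4.819 × 10^-3 mol
n(Na2C2O4) in the whole flask = 4.819 × 10^-3 × 500.0/20.00 = 0.1205 mol
mass of Na2C2O4 = 0.1205 × 134.00 = 16.14 g
% Na2C2O4 = 16.14 / 19.12 × 100 = 84.43 %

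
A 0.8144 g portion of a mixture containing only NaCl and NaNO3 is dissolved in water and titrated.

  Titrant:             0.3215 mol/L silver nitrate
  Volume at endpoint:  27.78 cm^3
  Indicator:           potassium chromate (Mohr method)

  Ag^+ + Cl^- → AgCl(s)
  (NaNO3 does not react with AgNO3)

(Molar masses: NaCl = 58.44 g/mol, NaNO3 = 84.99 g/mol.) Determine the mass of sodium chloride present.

n(AgNO3) = 0.02778 × 0.3215 = 8.931 × 10^-3 mol
Let x = n(NaCl), y = n(NaNO3).
Titrant: 1x = 8.931 × 10^-3;  mass: 58.44x + 84.99y = 0.8144
Solving, x = 8.931 × 10^-3 mol, y = 3.441 × 10^-3 mol
mass of NaCl = 8.931 × 10^-3 × 58.44 = 0.5219 g

0.5219 g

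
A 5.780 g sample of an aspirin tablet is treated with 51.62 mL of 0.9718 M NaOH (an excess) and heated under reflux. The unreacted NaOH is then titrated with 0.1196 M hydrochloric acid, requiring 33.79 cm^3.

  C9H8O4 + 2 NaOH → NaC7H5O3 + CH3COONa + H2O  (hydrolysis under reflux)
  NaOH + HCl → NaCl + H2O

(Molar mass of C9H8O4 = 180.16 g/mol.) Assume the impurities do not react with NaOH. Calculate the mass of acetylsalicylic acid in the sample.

n(NaOH) added = 0.05162 × 0.9718 = 0.05016 mol
n(HCl) used in back-titration = 0.03379 × 0.1196 = 4.041 × 10^-3 mol
n(NaOH) left over = 4.041 × 10^-3 mol (1:1 ratio)
n(NaOH) consumed by analyte = 0.05016 − 4.041 × 10^-3 = 0.04612 mol
From the 1:2 ratio, n(C9H8O4) = 1/2 × 0.04612 = 0.02306 mol
mass of C9H8O4 = 0.02306 × 180.16 = 4.155 g

4.155 g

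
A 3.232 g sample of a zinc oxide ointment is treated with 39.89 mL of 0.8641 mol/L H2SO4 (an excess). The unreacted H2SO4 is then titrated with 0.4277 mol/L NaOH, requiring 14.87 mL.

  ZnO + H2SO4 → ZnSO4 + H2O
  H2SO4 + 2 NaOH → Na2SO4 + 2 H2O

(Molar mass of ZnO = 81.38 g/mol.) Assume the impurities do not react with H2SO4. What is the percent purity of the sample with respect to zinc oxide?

n(H2SO4) added = 0.03989 × 0.8641 = 0.03447 mol
n(NaOH) used in back-titration = 0.01487 × 0.4277 = 6.360 × 10^-3 mol
From the 1:2 ratio, n(H2SO4) left over = 1/2 × 6.360 × 10^-3 = 3.180 × 10^-3 mol
n(H2SO4) consumed by analyte = 0.03447 − 3.180 × 10^-3 = 0.03129 mol
n(ZnO) = 0.03129 mol (1:1 ratio)
mass of ZnO = 0.03129 × 81.38 = 2.546 g
% ZnO = 2.546 / 3.232 × 100 = 78.78 %

78.78 %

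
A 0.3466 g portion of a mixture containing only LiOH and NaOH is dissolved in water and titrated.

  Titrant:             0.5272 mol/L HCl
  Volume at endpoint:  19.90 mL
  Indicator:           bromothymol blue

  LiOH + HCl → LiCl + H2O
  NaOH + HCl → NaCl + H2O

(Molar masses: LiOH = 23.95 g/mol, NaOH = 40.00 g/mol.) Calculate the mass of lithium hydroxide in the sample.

n(HCl) = 0.01990 × 0.5272 = 0.01049 mol
Let x = n(LiOH), y = n(NaOH).
Titrant: 1x + 1y = 0.01049;  mass: 23.95x + 40.00y = 0.3466
Solving, x = 4.551 × 10^-3 mol, y = 5.940 × 10^-3 mol
mass of LiOH = 4.551 × 10^-3 × 23.95 = 0.1090 g

0.1090 g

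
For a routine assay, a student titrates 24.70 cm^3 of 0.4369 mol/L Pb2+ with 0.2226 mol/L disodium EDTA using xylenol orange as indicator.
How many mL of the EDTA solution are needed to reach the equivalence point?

48.48 mL

Pb^2+ + EDTA^4- → [Pb(EDTA)]^2-
n(Pb2+) = 0.02470 L × 0.4369 mol/L = 0.01079 mol
n(EDTA) = 0.01079 mol (1:1 stoichiometry)
V(EDTA) = 0.01079 mol / 0.2226 mol/L = 0.04848 L = 48.48 mL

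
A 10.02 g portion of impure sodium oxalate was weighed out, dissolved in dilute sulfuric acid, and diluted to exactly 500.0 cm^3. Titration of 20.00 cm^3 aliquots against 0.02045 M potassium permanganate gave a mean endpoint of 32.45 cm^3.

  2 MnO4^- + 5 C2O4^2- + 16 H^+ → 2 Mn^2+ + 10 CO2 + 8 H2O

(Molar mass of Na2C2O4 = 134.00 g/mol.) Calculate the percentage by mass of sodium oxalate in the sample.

n(KMnO4) per titration = 0.03245 × 0.02045 = 6.636 × 10^-4 mol
From the 5:2 ratio, n(Na2C2O4) in each aliquot = 5/2 × 6.636 × 10^-4 = 1.659 × 10^-3 mol
n(Na2C2O4) in the whole flask = 1.659 × 10^-3 × 500.0/20.00 = 0.04148 mol
mass of Na2C2O4 = 0.04148 × 134.00 = 5.558 g
% Na2C2O4 = 5.558 / 10.02 × 100 = 55.47 %

55.47 %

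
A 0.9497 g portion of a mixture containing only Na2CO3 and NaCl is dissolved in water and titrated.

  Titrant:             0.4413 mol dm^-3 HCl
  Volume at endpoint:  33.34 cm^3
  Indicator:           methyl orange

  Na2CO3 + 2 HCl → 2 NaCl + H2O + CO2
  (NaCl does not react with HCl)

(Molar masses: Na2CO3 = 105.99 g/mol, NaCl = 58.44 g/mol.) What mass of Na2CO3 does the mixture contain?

n(HCl) = 0.03334 × 0.4413 = 0.01471 mol
Let x = n(Na2CO3), y = n(NaCl).
Titrant: 2x = 0.01471;  mass: 105.99x + 58.44y = 0.9497
Solving, x = 7.356 × 10^-3 mol, y = 2.909 × 10^-3 mol
mass of Na2CO3 = 7.356 × 10^-3 × 105.99 = 0.7797 g

0.7797 g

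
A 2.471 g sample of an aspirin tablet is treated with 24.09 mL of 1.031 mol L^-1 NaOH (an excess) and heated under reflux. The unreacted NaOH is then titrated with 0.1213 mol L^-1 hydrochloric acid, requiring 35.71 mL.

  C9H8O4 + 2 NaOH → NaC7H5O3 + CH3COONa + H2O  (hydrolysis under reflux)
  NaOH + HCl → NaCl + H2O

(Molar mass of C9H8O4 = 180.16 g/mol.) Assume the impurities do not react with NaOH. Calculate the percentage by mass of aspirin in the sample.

n(NaOH) added = 0.02409 × 1.031 = 0.02484 mol
n(HCl) used in back-titration = 0.03571 × 0.1213 = 4.332 × 10^-3 mol
n(NaOH) left over = 4.332 × 10^-3 mol (1:1 ratio)
n(NaOH) consumed by analyte = 0.02484 − 4.332 × 10^-3 = 0.02051 mol
From the 1:2 ratio, n(C9H8O4) = 1/2 × 0.02051 = 0.01025 mol
mass of C9H8O4 = 0.01025 × 180.16 = 1.847 g
% C9H8O4 = 1.847 / 2.471 × 100 = 74.75 %

74.75 %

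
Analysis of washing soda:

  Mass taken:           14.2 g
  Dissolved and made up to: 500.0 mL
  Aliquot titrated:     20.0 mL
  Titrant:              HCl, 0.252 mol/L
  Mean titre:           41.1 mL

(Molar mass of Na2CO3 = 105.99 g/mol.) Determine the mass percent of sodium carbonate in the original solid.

96.6 %

Na2CO3 + 2 HCl → 2 NaCl + H2O + CO2
n(HCl) per titration = 0.0411 × 0.252 = 0.0104 mol
From the 1:2 ratio, n(Na2CO3) in each aliquot = 1/2 × 0.0104 = 5.18 × 10^-3 mol
n(Na2CO3) in the whole flask = 5.18 × 10^-3 × 500.0/20.0 = 0.129 mol
mass of Na2CO3 = 0.129 × 105.99 = 13.7 g
% Na2CO3 = 13.7 / 14.2 × 100 = 96.6 %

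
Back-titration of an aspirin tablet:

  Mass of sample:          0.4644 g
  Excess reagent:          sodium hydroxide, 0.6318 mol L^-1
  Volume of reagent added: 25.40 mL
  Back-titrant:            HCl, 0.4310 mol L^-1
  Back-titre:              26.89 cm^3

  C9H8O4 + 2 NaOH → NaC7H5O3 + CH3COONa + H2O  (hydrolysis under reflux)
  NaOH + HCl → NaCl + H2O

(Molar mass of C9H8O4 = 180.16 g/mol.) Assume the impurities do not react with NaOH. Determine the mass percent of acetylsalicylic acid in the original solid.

n(NaOH) added = 0.02540 × 0.6318 = 0.01605 mol
n(HCl) used in back-titration = 0.02689 × 0.4310 = 0.01159 mol
n(NaOH) left over = 0.01159 mol (1:1 ratio)
n(NaOH) consumed by analyte = 0.01605 − 0.01159 = 4.458 × 10^-3 mol
From the 1:2 ratio, n(C9H8O4) = 1/2 × 4.458 × 10^-3 = 2.229 × 10^-3 mol
mass of C9H8O4 = 2.229 × 10^-3 × 180.16 = 0.4016 g
% C9H8O4 = 0.4016 / 0.4644 × 100 = 86.47 %

86.47 %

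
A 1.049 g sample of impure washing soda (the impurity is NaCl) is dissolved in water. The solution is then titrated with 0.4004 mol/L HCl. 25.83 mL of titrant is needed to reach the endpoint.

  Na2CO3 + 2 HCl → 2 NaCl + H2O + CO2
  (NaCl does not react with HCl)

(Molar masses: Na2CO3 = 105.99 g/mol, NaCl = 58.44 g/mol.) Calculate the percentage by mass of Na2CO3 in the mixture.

52.25 %

n(HCl) = 0.02583 × 0.4004 = 0.01034 mol
Let x = n(Na2CO3), y = n(NaCl).
Titrant: 2x = 0.01034;  mass: 105.99x + 58.44y = 1.049
Solving, x = 5.171 × 10^-3 mol, y = 8.571 × 10^-3 mol
mass of Na2CO3 = 5.171 × 10^-3 × 105.99 = 0.5481 g
% Na2CO3 = 0.5481 / 1.049 × 100 = 52.25 %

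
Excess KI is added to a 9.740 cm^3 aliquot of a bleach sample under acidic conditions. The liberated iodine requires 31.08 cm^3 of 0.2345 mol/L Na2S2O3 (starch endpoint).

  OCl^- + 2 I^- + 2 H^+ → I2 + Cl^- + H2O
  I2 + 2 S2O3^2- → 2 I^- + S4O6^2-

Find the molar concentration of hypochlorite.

0.3741 mol/L

n(S2O3^2-) = 0.03108 × 0.2345 = 7.288 × 10^-3 mol
n(I2) = n(S2O3^2-)/2 = 3.644 × 10^-3 mol
n(OCl^-) in the aliquot = 3.644 × 10^-3 mol (1:1 ratio)
[OCl^-] = 3.644 × 10^-3 / 0.009740 = 0.3741 mol/L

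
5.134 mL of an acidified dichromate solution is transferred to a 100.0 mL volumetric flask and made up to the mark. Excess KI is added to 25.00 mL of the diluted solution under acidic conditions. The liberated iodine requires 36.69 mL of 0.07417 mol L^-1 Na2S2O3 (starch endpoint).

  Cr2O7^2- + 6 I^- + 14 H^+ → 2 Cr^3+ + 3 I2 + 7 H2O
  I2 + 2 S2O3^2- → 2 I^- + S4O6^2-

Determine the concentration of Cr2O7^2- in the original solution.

0.3534 mol/L

n(S2O3^2-) = 0.03669 × 0.07417 = 2.721 × 10^-3 mol
n(I2) = n(S2O3^2-)/2 = 1.361 × 10^-3 mol
From the 1:3 ratio, n(Cr2O7^2-) in the aliquot = 1/3 × 1.361 × 10^-3 = 4.535 × 10^-4 mol
[Cr2O7^2-]_dilute = 4.535 × 10^-4 / 0.02500 = 0.01814 mol/L
[Cr2O7^2-]_original = 0.01814 × 100.0/5.134 = 0.3534 mol/L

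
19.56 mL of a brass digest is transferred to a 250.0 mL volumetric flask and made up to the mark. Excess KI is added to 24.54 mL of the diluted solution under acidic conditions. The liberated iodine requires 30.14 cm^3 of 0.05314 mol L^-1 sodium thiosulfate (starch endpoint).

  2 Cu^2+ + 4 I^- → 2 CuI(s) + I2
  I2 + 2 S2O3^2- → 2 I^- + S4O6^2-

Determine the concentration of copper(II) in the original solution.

0.8342 mol/L

n(S2O3^2-) = 0.03014 × 0.05314 = 1.602 × 10^-3 mol
n(I2) = n(S2O3^2-)/2 = 8.008 × 10^-4 mol
From the 2:1 ratio, n(Cu2+) in the aliquot = 2/1 × 8.008 × 10^-4 = 1.602 × 10^-3 mol
[Cu2+]_dilute = 1.602 × 10^-3 / 0.02454 = 0.06527 mol/L
[Cu2+]_original = 0.06527 × 250.0/19.56 = 0.8342 mol/L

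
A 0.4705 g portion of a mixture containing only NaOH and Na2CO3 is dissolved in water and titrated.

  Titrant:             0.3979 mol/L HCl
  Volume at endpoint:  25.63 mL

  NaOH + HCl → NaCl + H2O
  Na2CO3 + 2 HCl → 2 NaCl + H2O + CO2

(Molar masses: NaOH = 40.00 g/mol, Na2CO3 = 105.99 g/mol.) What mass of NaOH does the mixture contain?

n(HCl) = 0.02563 × 0.3979 = 0.01020 mol
Let x = n(NaOH), y = n(Na2CO3).
Titrant: 1x + 2y = 0.01020;  mass: 40.00x + 105.99y = 0.4705
Solving, x = 5.383 × 10^-3 mol, y = 2.408 × 10^-3 mol
mass of NaOH = 5.383 × 10^-3 × 40.00 = 0.2153 g

0.2153 g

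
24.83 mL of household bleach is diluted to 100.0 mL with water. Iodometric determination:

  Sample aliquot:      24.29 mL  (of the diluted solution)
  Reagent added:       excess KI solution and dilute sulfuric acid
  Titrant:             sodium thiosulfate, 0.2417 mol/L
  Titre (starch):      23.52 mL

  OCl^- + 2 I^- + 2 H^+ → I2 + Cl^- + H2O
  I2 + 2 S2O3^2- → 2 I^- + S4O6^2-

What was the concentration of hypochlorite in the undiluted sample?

0.4713 mol/L

n(S2O3^2-) = 0.02352 × 0.2417 = 5.685 × 10^-3 mol
n(I2) = n(S2O3^2-)/2 = 2.842 × 10^-3 mol
n(OCl^-) in the aliquot = 2.842 × 10^-3 mol (1:1 ratio)
[OCl^-]_dilute = 2.842 × 10^-3 / 0.02429 = 0.1170 mol/L
[OCl^-]_original = 0.1170 × 100.0/24.83 = 0.4713 mol/L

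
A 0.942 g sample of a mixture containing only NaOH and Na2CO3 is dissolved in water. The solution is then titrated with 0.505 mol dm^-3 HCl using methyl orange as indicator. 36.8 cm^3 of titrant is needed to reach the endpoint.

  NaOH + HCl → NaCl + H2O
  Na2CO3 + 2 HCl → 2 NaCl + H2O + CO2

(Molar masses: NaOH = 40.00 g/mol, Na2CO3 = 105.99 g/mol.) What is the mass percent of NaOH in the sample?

14.0 %

n(HCl) = 0.0368 × 0.505 = 0.0186 mol
Let x = n(NaOH), y = n(Na2CO3).
Titrant: 1x + 2y = 0.0186;  mass: 40.00x + 105.99y = 0.942
Solving, x = 3.30 × 10^-3 mol, y = 7.64 × 10^-3 mol
mass of NaOH = 3.30 × 10^-3 × 40.00 = 0.132 g
% NaOH = 0.132 / 0.942 × 100 = 14.0 %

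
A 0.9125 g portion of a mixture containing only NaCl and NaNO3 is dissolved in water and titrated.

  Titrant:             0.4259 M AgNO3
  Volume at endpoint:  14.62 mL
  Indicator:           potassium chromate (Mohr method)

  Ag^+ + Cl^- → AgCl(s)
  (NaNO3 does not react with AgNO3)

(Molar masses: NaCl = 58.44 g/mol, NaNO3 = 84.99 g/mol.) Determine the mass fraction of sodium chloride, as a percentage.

n(AgNO3) = 0.01462 × 0.4259 = 6.227 × 10^-3 mol
Let x = n(NaCl), y = n(NaNO3).
Titrant: 1x = 6.227 × 10^-3;  mass: 58.44x + 84.99y = 0.9125
Solving, x = 6.227 × 10^-3 mol, y = 6.455 × 10^-3 mol
mass of NaCl = 6.227 × 10^-3 × 58.44 = 0.3639 g
% NaCl = 0.3639 / 0.9125 × 100 = 39.88 %

39.88 %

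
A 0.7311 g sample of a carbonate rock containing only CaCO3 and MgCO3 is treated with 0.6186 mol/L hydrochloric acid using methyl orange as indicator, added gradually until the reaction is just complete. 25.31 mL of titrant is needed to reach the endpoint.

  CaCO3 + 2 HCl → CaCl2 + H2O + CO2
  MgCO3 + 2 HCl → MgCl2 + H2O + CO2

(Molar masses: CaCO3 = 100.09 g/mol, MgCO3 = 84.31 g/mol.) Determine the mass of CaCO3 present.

0.4509 g

n(HCl) = 0.02531 × 0.6186 = 0.01566 mol
Let x = n(CaCO3), y = n(MgCO3).
Titrant: 2x + 2y = 0.01566;  mass: 100.09x + 84.31y = 0.7311
Solving, x = 4.505 × 10^-3 mol, y = 3.323 × 10^-3 mol
mass of CaCO3 = 4.505 × 10^-3 × 100.09 = 0.4509 g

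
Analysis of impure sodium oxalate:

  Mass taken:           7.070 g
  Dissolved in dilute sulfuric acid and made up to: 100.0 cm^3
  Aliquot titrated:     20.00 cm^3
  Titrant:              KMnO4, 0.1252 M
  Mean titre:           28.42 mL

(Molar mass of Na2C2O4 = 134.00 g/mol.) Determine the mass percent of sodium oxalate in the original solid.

84.30 %

2 MnO4^- + 5 C2O4^2- + 16 H^+ → 2 Mn^2+ + 10 CO2 + 8 H2O
n(KMnO4) per titration = 0.02842 × 0.1252 = 3.558 × 10^-3 mol
From the 5:2 ratio, n(Na2C2O4) in each aliquot = 5/2 × 3.558 × 10^-3 = 8.895 × 10^-3 mol
n(Na2C2O4) in the whole flask = 8.895 × 10^-3 × 100.0/20.00 = 0.04448 mol
mass of Na2C2O4 = 0.04448 × 134.00 = 5.960 g
% Na2C2O4 = 5.960 / 7.070 × 100 = 84.30 %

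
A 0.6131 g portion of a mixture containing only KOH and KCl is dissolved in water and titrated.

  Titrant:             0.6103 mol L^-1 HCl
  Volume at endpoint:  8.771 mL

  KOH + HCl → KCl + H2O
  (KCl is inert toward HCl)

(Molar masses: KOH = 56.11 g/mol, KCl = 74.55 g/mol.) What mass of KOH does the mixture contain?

0.3004 g

n(HCl) = 0.008771 × 0.6103 = 5.353 × 10^-3 mol
Let x = n(KOH), y = n(KCl).
Titrant: 1x = 5.353 × 10^-3;  mass: 56.11x + 74.55y = 0.6131
Solving, x = 5.353 × 10^-3 mol, y = 4.195 × 10^-3 mol
mass of KOH = 5.353 × 10^-3 × 56.11 = 0.3004 g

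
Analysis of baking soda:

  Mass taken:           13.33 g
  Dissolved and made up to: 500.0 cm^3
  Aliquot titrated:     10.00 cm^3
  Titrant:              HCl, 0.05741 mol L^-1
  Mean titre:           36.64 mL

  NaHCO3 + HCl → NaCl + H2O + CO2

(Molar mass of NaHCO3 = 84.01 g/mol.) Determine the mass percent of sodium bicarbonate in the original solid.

66.28 %

n(HCl) per titration = 0.03664 × 0.05741 = 2.104 × 10^-3 mol
n(NaHCO3) in each aliquot = 2.104 × 10^-3 mol (1:1 ratio)
n(NaHCO3) in the whole flask = 2.104 × 10^-3 × 500.0/10.00 = 0.1052 mol
mass of NaHCO3 = 0.1052 × 84.01 = 8.836 g
% NaHCO3 = 8.836 / 13.33 × 100 = 66.28 %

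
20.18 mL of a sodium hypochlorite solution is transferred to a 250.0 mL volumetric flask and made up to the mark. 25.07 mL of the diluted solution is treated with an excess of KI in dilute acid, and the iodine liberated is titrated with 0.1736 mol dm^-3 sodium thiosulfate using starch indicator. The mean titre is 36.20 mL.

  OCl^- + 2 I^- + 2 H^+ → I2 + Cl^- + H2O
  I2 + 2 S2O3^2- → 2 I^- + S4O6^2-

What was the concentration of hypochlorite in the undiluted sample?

1.553 mol/L

n(S2O3^2-) = 0.03620 × 0.1736 = 6.284 × 10^-3 mol
n(I2) = n(S2O3^2-)/2 = 3.142 × 10^-3 mol
n(OCl^-) in the aliquot = 3.142 × 10^-3 mol (1:1 ratio)
[OCl^-]_dilute = 3.142 × 10^-3 / 0.02507 = 0.1253 mol/L
[OCl^-]_original = 0.1253 × 250.0/20.18 = 1.553 mol/L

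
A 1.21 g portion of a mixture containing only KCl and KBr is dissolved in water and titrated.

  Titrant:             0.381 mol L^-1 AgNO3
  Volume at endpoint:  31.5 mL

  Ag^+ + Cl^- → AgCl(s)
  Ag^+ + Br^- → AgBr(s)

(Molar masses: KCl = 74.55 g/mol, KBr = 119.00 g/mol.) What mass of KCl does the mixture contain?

n(AgNO3) = 0.0315 × 0.381 = 0.0120 mol
Let x = n(KCl), y = n(KBr).
Titrant: 1x + 1y = 0.0120;  mass: 74.55x + 119.00y = 1.21
Solving, x = 4.91 × 10^-3 mol, y = 7.09 × 10^-3 mol
mass of KCl = 4.91 × 10^-3 × 74.55 = 0.366 g

0.366 g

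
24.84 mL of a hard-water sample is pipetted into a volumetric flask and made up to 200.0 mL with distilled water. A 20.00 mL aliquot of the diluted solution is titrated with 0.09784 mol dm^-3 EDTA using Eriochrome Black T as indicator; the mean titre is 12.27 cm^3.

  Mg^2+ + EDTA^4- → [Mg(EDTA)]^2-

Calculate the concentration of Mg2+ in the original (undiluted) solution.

0.4833 mol/L

n(EDTA) = 0.01227 × 0.09784 = 1.200 × 10^-3 mol
n(Mg2+) in the aliquot = 1.200 × 10^-3 mol (1:1 ratio)
[Mg2+]_dilute = 1.200 × 10^-3 / 0.02000 = 0.06002 mol/L
Dilution factor = 200.0 / 24.84 = 8.052
[Mg2+]_stock = 0.06002 × 8.052 = 0.4833 mol/L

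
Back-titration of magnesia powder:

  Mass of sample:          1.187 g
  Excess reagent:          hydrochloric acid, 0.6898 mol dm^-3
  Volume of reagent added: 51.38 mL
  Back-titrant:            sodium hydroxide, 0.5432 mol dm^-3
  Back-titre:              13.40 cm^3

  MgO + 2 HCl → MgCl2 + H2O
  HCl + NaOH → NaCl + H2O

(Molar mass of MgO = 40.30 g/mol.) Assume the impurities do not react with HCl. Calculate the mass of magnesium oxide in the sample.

0.5675 g

n(HCl) added = 0.05138 × 0.6898 = 0.03544 mol
n(NaOH) used in back-titration = 0.01340 × 0.5432 = 7.279 × 10^-3 mol
n(HCl) left over = 7.279 × 10^-3 mol (1:1 ratio)
n(HCl) consumed by analyte = 0.03544 − 7.279 × 10^-3 = 0.02816 mol
From the 1:2 ratio, n(MgO) = 1/2 × 0.02816 = 0.01408 mol
mass of MgO = 0.01408 × 40.30 = 0.5675 g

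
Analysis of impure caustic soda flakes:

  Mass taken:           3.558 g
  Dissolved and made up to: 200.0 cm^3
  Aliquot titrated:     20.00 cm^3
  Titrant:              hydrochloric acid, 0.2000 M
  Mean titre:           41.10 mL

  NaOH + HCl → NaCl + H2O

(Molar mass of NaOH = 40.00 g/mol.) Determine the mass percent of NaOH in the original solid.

n(HCl) per titration = 0.04110 × 0.2000 = 8.220 × 10^-3 mol
n(NaOH) in each aliquot = 8.220 × 10^-3 mol (1:1 ratio)
n(NaOH) in the whole flask = 8.220 × 10^-3 × 200.0/20.00 = 0.08220 mol
mass of NaOH = 0.08220 × 40.00 = 3.288 g
% NaOH = 3.288 / 3.558 × 100 = 92.41 %

92.41 %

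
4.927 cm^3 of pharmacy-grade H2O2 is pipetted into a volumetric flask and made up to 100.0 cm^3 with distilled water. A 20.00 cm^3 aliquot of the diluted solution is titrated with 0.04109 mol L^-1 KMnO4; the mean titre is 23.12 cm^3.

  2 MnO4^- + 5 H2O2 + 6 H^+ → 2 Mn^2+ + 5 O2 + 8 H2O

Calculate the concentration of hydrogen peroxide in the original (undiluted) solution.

n(KMnO4) = 0.02312 × 0.04109 = 9.500 × 10^-4 mol
From the 5:2 ratio, n(H2O2) in the aliquot = 5/2 × 9.500 × 10^-4 = 2.375 × 10^-3 mol
[H2O2]_dilute = 2.375 × 10^-3 / 0.02000 = 0.1188 mol/L
Dilution factor = 100.0 / 4.927 = 20.30
[H2O2]_stock = 0.1188 × 20.30 = 2.410 mol/L

2.410 mol/L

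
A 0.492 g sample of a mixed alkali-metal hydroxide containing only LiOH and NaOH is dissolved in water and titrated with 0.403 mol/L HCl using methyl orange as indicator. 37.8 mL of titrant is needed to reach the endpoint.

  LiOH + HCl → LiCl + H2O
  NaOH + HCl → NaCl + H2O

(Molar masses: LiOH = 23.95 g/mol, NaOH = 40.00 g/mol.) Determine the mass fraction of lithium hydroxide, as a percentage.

n(HCl) = 0.0378 × 0.403 = 0.0152 mol
Let x = n(LiOH), y = n(NaOH).
Titrant: 1x + 1y = 0.0152;  mass: 23.95x + 40.00y = 0.492
Solving, x = 7.31 × 10^-3 mol, y = 7.92 × 10^-3 mol
mass of LiOH = 7.31 × 10^-3 × 23.95 = 0.175 g
% LiOH = 0.175 / 0.492 × 100 = 35.6 %

35.6 %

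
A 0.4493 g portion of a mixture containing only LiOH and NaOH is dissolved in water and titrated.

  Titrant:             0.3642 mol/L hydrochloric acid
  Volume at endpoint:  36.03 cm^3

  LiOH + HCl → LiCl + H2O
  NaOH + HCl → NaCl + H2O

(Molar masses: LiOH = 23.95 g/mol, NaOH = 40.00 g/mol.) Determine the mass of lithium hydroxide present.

0.1128 g

n(HCl) = 0.03603 × 0.3642 = 0.01312 mol
Let x = n(LiOH), y = n(NaOH).
Titrant: 1x + 1y = 0.01312;  mass: 23.95x + 40.00y = 0.4493
Solving, x = 4.709 × 10^-3 mol, y = 8.413 × 10^-3 mol
mass of LiOH = 4.709 × 10^-3 × 23.95 = 0.1128 g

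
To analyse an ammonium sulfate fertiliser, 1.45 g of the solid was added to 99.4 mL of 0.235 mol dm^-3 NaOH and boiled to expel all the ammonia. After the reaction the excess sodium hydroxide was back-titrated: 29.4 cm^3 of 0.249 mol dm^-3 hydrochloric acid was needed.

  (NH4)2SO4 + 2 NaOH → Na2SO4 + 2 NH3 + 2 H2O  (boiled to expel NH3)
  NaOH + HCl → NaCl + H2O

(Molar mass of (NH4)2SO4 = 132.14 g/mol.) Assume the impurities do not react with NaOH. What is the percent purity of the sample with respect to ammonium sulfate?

73.1 %

n(NaOH) added = 0.0994 × 0.235 = 0.0234 mol
n(HCl) used in back-titration = 0.0294 × 0.249 = 7.32 × 10^-3 mol
n(NaOH) left over = 7.32 × 10^-3 mol (1:1 ratio)
n(NaOH) consumed by analyte = 0.0234 − 7.32 × 10^-3 = 0.0160 mol
From the 1:2 ratio, n((NH4)2SO4) = 1/2 × 0.0160 = 8.02 × 10^-3 mol
mass of (NH4)2SO4 = 8.02 × 10^-3 × 132.14 = 1.06 g
% (NH4)2SO4 = 1.06 / 1.45 × 100 = 73.1 %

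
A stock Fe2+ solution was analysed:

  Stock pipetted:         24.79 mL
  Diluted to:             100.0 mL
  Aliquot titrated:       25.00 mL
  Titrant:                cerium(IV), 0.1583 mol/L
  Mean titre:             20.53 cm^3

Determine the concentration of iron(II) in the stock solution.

0.5244 mol/L

Ce^4+ + Fe^2+ → Ce^3+ + Fe^3+
n(Ce4+) = 0.02053 × 0.1583 = 3.250 × 10^-3 mol
n(Fe2+) in the aliquot = 3.250 × 10^-3 mol (1:1 ratio)
[Fe2+]_dilute = 3.250 × 10^-3 / 0.02500 = 0.1300 mol/L
Dilution factor = 100.0 / 24.79 = 4.034
[Fe2+]_stock = 0.1300 × 4.034 = 0.5244 mol/L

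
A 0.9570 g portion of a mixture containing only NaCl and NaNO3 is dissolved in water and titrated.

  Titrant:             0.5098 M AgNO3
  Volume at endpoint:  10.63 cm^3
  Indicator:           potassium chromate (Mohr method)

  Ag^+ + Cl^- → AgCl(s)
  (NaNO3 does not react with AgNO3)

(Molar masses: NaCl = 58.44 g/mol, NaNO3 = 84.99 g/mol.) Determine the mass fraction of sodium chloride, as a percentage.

n(AgNO3) = 0.01063 × 0.5098 = 5.419 × 10^-3 mol
Let x = n(NaCl), y = n(NaNO3).
Titrant: 1x = 5.419 × 10^-3;  mass: 58.44x + 84.99y = 0.9570
Solving, x = 5.419 × 10^-3 mol, y = 7.534 × 10^-3 mol
mass of NaCl = 5.419 × 10^-3 × 58.44 = 0.3167 g
% NaCl = 0.3167 / 0.9570 × 100 = 33.09 %

33.09 %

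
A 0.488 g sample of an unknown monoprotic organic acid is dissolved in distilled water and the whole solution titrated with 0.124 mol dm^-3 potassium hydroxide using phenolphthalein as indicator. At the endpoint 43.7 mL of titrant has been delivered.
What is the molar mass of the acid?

n(KOH) = 0.0437 L × 0.124 mol/L = 5.42 × 10^-3 mol
n(HA) = 5.42 × 10^-3 mol (1:1 ratio)
M = m / n = 0.488 g / 5.42 × 10^-3 mol = 90.1 g/mol

90.1 g/mol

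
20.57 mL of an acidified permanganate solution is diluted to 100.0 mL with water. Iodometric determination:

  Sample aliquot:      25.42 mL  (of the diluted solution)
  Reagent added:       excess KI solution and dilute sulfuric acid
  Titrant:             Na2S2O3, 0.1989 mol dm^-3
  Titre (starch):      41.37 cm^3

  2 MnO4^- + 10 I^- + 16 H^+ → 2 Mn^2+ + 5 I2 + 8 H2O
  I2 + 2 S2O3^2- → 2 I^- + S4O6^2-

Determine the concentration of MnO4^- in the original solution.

0.3147 mol/L

n(S2O3^2-) = 0.04137 × 0.1989 = 8.228 × 10^-3 mol
n(I2) = n(S2O3^2-)/2 = 4.114 × 10^-3 mol
From the 2:5 ratio, n(MnO4^-) in the aliquot = 2/5 × 4.114 × 10^-3 = 1.646 × 10^-3 mol
[MnO4^-]_dilute = 1.646 × 10^-3 / 0.02542 = 0.06474 mol/L
[MnO4^-]_original = 0.06474 × 100.0/20.57 = 0.3147 mol/L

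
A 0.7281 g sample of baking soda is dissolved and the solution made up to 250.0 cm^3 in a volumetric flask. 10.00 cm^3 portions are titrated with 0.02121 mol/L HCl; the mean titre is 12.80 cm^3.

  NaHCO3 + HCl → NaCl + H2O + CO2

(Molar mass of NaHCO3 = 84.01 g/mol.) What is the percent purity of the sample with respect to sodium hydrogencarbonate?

78.31 %

n(HCl) per titration = 0.01280 × 0.02121 = 2.715 × 10^-4 mol
n(NaHCO3) in each aliquot = 2.715 × 10^-4 mol (1:1 ratio)
n(NaHCO3) in the whole flask = 2.715 × 10^-4 × 250.0/10.00 = 6.787 × 10^-3 mol
mass of NaHCO3 = 6.787 × 10^-3 × 84.01 = 0.5702 g
% NaHCO3 = 0.5702 / 0.7281 × 100 = 78.31 %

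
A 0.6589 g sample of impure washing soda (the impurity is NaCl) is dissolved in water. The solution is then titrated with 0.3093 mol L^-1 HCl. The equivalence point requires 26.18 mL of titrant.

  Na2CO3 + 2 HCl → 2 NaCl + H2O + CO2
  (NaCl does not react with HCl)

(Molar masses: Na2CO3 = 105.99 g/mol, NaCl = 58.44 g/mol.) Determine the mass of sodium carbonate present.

n(HCl) = 0.02618 × 0.3093 = 8.097 × 10^-3 mol
Let x = n(Na2CO3), y = n(NaCl).
Titrant: 2x = 8.097 × 10^-3;  mass: 105.99x + 58.44y = 0.6589
Solving, x = 4.049 × 10^-3 mol, y = 3.932 × 10^-3 mol
mass of Na2CO3 = 4.049 × 10^-3 × 105.99 = 0.4291 g

0.4291 g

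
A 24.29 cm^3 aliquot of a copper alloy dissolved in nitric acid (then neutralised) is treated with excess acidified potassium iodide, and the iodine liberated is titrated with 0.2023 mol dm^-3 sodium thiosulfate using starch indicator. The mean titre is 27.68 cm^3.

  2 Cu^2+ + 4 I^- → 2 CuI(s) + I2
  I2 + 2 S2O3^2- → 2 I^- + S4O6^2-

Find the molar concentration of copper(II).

n(S2O3^2-) = 0.02768 × 0.2023 = 5.600 × 10^-3 mol
n(I2) = n(S2O3^2-)/2 = 2.800 × 10^-3 mol
From the 2:1 ratio, n(Cu2+) in the aliquot = 2/1 × 2.800 × 10^-3 = 5.600 × 10^-3 mol
[Cu2+] = 5.600 × 10^-3 / 0.02429 = 0.2305 mol/L

0.2305 mol/L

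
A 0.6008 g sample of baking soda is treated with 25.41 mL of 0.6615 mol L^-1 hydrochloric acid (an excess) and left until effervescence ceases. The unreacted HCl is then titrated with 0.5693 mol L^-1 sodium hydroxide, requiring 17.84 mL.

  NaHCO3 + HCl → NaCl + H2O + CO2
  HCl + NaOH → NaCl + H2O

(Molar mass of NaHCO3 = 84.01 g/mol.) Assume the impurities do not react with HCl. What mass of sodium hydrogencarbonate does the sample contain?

0.5589 g

n(HCl) added = 0.02541 × 0.6615 = 0.01681 mol
n(NaOH) used in back-titration = 0.01784 × 0.5693 = 0.01016 mol
n(HCl) left over = 0.01016 mol (1:1 ratio)
n(HCl) consumed by analyte = 0.01681 − 0.01016 = 6.652 × 10^-3 mol
n(NaHCO3) = 6.652 × 10^-3 mol (1:1 ratio)
mass of NaHCO3 = 6.652 × 10^-3 × 84.01 = 0.5589 g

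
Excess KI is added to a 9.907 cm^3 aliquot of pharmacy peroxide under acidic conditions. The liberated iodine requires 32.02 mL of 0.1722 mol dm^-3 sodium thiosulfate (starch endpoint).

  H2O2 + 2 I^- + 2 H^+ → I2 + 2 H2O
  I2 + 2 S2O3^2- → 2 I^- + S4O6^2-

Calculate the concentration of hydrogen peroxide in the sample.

0.2783 mol/L

n(S2O3^2-) = 0.03202 × 0.1722 = 5.514 × 10^-3 mol
n(I2) = n(S2O3^2-)/2 = 2.757 × 10^-3 mol
n(H2O2) in the aliquot = 2.757 × 10^-3 mol (1:1 ratio)
[H2O2] = 2.757 × 10^-3 / 0.009907 = 0.2783 mol/L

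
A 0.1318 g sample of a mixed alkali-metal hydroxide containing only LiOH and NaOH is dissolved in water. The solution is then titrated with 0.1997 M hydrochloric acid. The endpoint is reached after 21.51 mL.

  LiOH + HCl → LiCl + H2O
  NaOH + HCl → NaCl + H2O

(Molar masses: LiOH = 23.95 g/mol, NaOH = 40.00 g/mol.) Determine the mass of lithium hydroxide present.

0.05972 g

n(HCl) = 0.02151 × 0.1997 = 4.296 × 10^-3 mol
Let x = n(LiOH), y = n(NaOH).
Titrant: 1x + 1y = 4.296 × 10^-3;  mass: 23.95x + 40.00y = 0.1318
Solving, x = 2.494 × 10^-3 mol, y = 1.802 × 10^-3 mol
mass of LiOH = 2.494 × 10^-3 × 23.95 = 0.05972 g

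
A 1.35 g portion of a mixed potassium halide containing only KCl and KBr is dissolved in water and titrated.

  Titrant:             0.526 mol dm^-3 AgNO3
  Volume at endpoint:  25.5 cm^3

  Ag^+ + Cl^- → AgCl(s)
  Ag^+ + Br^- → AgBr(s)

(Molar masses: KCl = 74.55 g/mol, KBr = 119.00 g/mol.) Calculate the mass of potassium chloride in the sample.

n(AgNO3) = 0.0255 × 0.526 = 0.0134 mol
Let x = n(KCl), y = n(KBr).
Titrant: 1x + 1y = 0.0134;  mass: 74.55x + 119.00y = 1.35
Solving, x = 5.54 × 10^-3 mol, y = 7.88 × 10^-3 mol
mass of KCl = 5.54 × 10^-3 × 74.55 = 0.413 g

0.413 g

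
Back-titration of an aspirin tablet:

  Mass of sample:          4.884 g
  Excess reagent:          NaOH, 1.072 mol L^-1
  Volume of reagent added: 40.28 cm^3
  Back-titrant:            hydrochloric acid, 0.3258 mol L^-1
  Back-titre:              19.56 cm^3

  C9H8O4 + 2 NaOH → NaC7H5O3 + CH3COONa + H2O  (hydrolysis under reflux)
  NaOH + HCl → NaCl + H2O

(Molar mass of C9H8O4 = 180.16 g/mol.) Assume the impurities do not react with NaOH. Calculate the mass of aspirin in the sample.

n(NaOH) added = 0.04028 × 1.072 = 0.04318 mol
n(HCl) used in back-titration = 0.01956 × 0.3258 = 6.373 × 10^-3 mol
n(NaOH) left over = 6.373 × 10^-3 mol (1:1 ratio)
n(NaOH) consumed by analyte = 0.04318 − 6.373 × 10^-3 = 0.03681 mol
From the 1:2 ratio, n(C9H8O4) = 1/2 × 0.03681 = 0.01840 mol
mass of C9H8O4 = 0.01840 × 180.16 = 3.316 g

3.316 g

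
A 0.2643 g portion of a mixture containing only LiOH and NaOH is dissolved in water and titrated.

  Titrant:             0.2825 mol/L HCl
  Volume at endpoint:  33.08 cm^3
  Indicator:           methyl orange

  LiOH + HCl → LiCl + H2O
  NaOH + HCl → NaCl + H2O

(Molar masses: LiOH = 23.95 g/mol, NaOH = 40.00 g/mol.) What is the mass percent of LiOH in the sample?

n(HCl) = 0.03308 × 0.2825 = 9.345 × 10^-3 mol
Let x = n(LiOH), y = n(NaOH).
Titrant: 1x + 1y = 9.345 × 10^-3;  mass: 23.95x + 40.00y = 0.2643
Solving, x = 6.823 × 10^-3 mol, y = 2.522 × 10^-3 mol
mass of LiOH = 6.823 × 10^-3 × 23.95 = 0.1634 g
% LiOH = 0.1634 / 0.2643 × 100 = 61.82 %

61.82 %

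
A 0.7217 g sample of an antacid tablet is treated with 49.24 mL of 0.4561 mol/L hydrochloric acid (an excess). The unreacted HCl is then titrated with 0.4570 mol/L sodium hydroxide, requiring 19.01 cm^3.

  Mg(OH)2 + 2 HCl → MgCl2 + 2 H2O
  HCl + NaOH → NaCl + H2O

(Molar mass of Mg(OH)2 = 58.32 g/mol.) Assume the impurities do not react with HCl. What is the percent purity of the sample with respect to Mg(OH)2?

55.64 %

n(HCl) added = 0.04924 × 0.4561 = 0.02246 mol
n(NaOH) used in back-titration = 0.01901 × 0.4570 = 8.688 × 10^-3 mol
n(HCl) left over = 8.688 × 10^-3 mol (1:1 ratio)
n(HCl) consumed by analyte = 0.02246 − 8.688 × 10^-3 = 0.01377 mol
From the 1:2 ratio, n(Mg(OH)2) = 1/2 × 0.01377 = 6.885 × 10^-3 mol
mass of Mg(OH)2 = 6.885 × 10^-3 × 58.32 = 0.4016 g
% Mg(OH)2 = 0.4016 / 0.7217 × 100 = 55.64 %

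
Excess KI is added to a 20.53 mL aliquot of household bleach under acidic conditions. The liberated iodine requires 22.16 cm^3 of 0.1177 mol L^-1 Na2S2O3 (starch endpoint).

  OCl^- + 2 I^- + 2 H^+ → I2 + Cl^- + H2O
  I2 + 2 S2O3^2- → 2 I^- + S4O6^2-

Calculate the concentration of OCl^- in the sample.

0.06352 mol/L

n(S2O3^2-) = 0.02216 × 0.1177 = 2.608 × 10^-3 mol
n(I2) = n(S2O3^2-)/2 = 1.304 × 10^-3 mol
n(OCl^-) in the aliquot = 1.304 × 10^-3 mol (1:1 ratio)
[OCl^-] = 1.304 × 10^-3 / 0.02053 = 0.06352 mol/L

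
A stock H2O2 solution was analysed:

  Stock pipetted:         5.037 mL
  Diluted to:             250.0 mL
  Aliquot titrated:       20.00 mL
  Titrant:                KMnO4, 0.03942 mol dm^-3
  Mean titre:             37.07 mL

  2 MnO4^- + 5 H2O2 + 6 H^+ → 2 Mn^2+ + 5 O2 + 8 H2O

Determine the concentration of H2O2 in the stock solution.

n(KMnO4) = 0.03707 × 0.03942 = 1.461 × 10^-3 mol
From the 5:2 ratio, n(H2O2) in the aliquot = 5/2 × 1.461 × 10^-3 = 3.653 × 10^-3 mol
[H2O2]_dilute = 3.653 × 10^-3 / 0.02000 = 0.1827 mol/L
Dilution factor = 250.0 / 5.037 = 49.63
[H2O2]_stock = 0.1827 × 49.63 = 9.066 mol/L

9.066 mol/L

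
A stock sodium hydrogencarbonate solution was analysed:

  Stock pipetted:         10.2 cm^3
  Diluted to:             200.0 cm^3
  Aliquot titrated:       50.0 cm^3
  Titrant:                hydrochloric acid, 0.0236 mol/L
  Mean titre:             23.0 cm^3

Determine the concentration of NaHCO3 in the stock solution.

0.213 mol/L

NaHCO3 + HCl → NaCl + H2O + CO2
n(HCl) = 0.0230 × 0.0236 = 5.43 × 10^-4 mol
n(NaHCO3) in the aliquot = 5.43 × 10^-4 mol (1:1 ratio)
[NaHCO3]_dilute = 5.43 × 10^-4 / 0.0500 = 0.0109 mol/L
Dilution factor = 200.0 / 10.2 = 19.61
[NaHCO3]_stock = 0.0109 × 19.61 = 0.213 mol/L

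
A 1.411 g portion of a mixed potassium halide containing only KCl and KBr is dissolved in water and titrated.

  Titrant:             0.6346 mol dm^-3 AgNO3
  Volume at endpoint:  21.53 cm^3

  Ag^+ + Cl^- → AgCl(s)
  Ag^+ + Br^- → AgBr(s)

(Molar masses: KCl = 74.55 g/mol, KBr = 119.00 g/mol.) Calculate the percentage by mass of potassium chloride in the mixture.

25.54 %

n(AgNO3) = 0.02153 × 0.6346 = 0.01366 mol
Let x = n(KCl), y = n(KBr).
Titrant: 1x + 1y = 0.01366;  mass: 74.55x + 119.00y = 1.411
Solving, x = 4.834 × 10^-3 mol, y = 8.829 × 10^-3 mol
mass of KCl = 4.834 × 10^-3 × 74.55 = 0.3604 g
% KCl = 0.3604 / 1.411 × 100 = 25.54 %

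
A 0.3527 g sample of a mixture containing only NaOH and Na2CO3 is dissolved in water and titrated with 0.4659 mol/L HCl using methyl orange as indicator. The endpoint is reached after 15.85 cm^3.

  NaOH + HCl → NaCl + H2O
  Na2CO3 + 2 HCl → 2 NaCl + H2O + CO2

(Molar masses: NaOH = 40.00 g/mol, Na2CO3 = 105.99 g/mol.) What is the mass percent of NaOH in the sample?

n(HCl) = 0.01585 × 0.4659 = 7.385 × 10^-3 mol
Let x = n(NaOH), y = n(Na2CO3).
Titrant: 1x + 2y = 7.385 × 10^-3;  mass: 40.00x + 105.99y = 0.3527
Solving, x = 2.974 × 10^-3 mol, y = 2.205 × 10^-3 mol
mass of NaOH = 2.974 × 10^-3 × 40.00 = 0.1189 g
% NaOH = 0.1189 / 0.3527 × 100 = 33.72 %

33.72 %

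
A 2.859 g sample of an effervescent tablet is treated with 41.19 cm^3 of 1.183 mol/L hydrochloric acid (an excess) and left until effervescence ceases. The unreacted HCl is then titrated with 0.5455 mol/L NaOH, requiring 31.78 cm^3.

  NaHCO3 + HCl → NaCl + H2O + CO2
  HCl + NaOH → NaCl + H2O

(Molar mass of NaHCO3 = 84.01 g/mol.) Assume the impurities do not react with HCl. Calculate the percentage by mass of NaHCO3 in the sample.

92.24 %

n(HCl) added = 0.04119 × 1.183 = 0.04873 mol
n(NaOH) used in back-titration = 0.03178 × 0.5455 = 0.01734 mol
n(HCl) left over = 0.01734 mol (1:1 ratio)
n(HCl) consumed by analyte = 0.04873 − 0.01734 = 0.03139 mol
n(NaHCO3) = 0.03139 mol (1:1 ratio)
mass of NaHCO3 = 0.03139 × 84.01 = 2.637 g
% NaHCO3 = 2.637 / 2.859 × 100 = 92.24 %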